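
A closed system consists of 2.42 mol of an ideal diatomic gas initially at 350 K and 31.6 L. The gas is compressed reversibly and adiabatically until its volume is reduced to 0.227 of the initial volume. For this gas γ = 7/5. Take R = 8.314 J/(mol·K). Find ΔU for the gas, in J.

14300 J

P₁ = nRT₁/V₁ = 2.42×8.314×350/31.6 = 223 kPa.
Adiabatic: TV^(γ−1) = const ⇒ T₂ = 350×(4.41)^0.400 = 633 K; PV^γ = const ⇒ P₂ = 1780 kPa.
For an ideal gas ΔU = nCvΔT with Cv = (5/2)R = 20.8 J/(mol·K).
ΔU = 2.42×20.8×(633−350) = 14300 J.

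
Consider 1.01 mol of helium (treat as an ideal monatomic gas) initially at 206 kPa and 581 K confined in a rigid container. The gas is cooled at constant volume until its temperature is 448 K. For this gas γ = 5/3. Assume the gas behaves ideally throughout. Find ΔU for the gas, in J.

-1680 J

V₁ = nRT₁/P₁ = 1.01×8.314×581/206 = 23.7 L.
Isochoric: V stays 23.7 L; P/T = const ⇒ T₂ = 448 K, P₂ = 159 kPa.
For an ideal gas ΔU = nCvΔT with Cv = (3/2)R = 12.5 J/(mol·K).
ΔU = 1.01×12.5×(448−581) = -1680 J.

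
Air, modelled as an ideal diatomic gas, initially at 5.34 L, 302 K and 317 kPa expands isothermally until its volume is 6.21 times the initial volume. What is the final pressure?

Isothermal: T stays 302 K; PV = const ⇒ V₂ = 33.2 L, P₂ = 51.0 kPa.

51.0 kPa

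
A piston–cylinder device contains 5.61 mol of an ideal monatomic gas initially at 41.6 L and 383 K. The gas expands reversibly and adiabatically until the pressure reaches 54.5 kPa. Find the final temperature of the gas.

P₁ = nRT₁/V₁ = 5.61×8.314×383/41.6 = 429 kPa.
Adiabatic: T₂/T₁ = (P₂/P₁)^((γ−1)/γ) ⇒ T₂ = 383×(0.127)^0.400 = 168 K; V₂ = 144 L.

168 K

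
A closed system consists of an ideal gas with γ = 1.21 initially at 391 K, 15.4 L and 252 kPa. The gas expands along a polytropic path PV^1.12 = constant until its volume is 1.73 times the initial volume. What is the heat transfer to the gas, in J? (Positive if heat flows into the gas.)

n = P₁V₁/(RT₁) = 252×15.4/(8.314×391) = 1.19 mol.
Polytropic n=1.12: T₂ = T₁(V₁/V₂)^(n−1) = 391×(0.578)^0.12 = 366 K; P₂ = P₁(V₁/V₂)^n = 136 kPa.
W = (P₁V₁−P₂V₂)/(n−1) = (252×15.4−136×26.6)/0.12 = 2060 J.
ΔU = nCvΔT = 1.19×39.6×(366−391) = -1180 J.
Q = ΔU + W = 882 J.

882 J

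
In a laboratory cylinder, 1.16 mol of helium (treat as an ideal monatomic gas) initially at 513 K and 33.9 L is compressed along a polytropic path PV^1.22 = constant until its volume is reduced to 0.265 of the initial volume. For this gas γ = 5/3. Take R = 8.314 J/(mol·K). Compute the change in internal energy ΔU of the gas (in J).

2520 J

P₁ = nRT₁/V₁ = 1.16×8.314×513/33.9 = 146 kPa.
Polytropic n=1.22: T₂ = T₁(V₁/V₂)^(n−1) = 513×(3.77)^0.22 = 687 K; P₂ = P₁(V₁/V₂)^n = 738 kPa.
For an ideal gas ΔU = nCvΔT with Cv = (3/2)R = 12.5 J/(mol·K).
ΔU = 1.16×12.5×(687−513) = 2520 J.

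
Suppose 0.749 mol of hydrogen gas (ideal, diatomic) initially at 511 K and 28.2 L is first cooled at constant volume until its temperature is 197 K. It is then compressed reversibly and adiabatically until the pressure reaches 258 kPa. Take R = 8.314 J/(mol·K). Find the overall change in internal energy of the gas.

P₁ = nRT₁/V₁ = 0.749×8.314×511/28.2 = 113 kPa.
Step 1 — Isochoric: V stays 28.2 L; P/T = const ⇒ T₂ = 197 K, P₂ = 43.5 kPa.
W = 0 (no volume change).
ΔU = nCvΔT = 0.749×20.8×(197−511) = -4890 J.
Q = ΔU = -4890 J.
State after step 1: P = 43.5 kPa, V = 28.2 L, T = 197 K.
Step 2 — Adiabatic: T₂/T₁ = (P₂/P₁)^((γ−1)/γ) ⇒ T₂ = 197×(5.93)^0.286 = 328 K; V₂ = 7.91 L.
ΔU = nCvΔT = 0.749×20.8×(328−197) = 2030 J.
Q = 0 for an adiabatic process, so W = −ΔU = -2030 J.
Net over both steps: W = -2030 J, Q = -4890 J, ΔU = -2860 J.

-2860 J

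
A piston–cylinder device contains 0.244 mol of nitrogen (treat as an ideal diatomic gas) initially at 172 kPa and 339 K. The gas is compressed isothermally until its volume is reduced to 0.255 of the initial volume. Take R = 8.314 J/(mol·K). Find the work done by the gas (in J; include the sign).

-940 J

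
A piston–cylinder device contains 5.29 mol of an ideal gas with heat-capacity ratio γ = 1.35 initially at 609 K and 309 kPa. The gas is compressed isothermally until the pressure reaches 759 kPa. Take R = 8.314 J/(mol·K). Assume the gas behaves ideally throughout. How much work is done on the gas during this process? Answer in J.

V₁ = nRT₁/P₁ = 5.29×8.314×609/309 = 86.7 L.
Isothermal: T stays 609 K; PV = const ⇒ V₂ = 35.3 L, P₂ = 759 kPa.
W = nRT ln(V₂/V₁) = 5.29×8.314×609×ln(0.407) = -24100 J.
Work done on the gas = −W_by = 24100 J.

24100 J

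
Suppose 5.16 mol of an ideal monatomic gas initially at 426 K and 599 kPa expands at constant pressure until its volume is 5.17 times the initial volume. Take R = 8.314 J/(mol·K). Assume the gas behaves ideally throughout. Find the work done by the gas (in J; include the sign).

V₁ = nRT₁/P₁ = 5.16×8.314×426/599 = 30.5 L.
Isobaric: P stays 599 kPa; V/T = const ⇒ T₂ = 2200 K, V₂ = 158 L.
W = PΔV = 599×(158−30.5) kPa·L = 76200 J.

76200 J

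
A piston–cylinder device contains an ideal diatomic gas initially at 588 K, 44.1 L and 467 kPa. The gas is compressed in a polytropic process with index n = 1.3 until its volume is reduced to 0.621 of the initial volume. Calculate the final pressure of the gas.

Polytropic n=1.3: T₂ = T₁(V₁/V₂)^(n−1) = 588×(1.61)^0.30 = 678 K; P₂ = P₁(V₁/V₂)^n = 868 kPa.

868 kPa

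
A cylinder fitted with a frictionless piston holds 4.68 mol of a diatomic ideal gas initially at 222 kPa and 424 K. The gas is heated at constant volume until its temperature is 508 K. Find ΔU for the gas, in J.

8170 J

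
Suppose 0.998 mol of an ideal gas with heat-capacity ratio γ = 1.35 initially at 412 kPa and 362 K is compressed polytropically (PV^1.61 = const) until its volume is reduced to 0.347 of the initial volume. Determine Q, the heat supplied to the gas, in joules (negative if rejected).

3320 J

V₁ = nRT₁/P₁ = 0.998×8.314×362/412 = 7.29 L.
Polytropic n=1.61: T₂ = T₁(V₁/V₂)^(n−1) = 362×(2.88)^0.61 = 690 K; P₂ = P₁(V₁/V₂)^n = 2260 kPa.
W = (P₁V₁−P₂V₂)/(n−1) = (412×7.29−2260×2.53)/0.61 = -4470 J.
ΔU = nCvΔT = 0.998×23.8×(690−362) = 7790 J.
Q = ΔU + W = 3320 J.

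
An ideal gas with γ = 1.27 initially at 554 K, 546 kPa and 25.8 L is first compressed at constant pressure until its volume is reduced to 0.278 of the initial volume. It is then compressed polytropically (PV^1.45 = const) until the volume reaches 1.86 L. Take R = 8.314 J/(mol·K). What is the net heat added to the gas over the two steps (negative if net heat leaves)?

n = P₁V₁/(RT₁) = 546×25.8/(8.314×554) = 3.06 mol.
Step 1 — Isobaric: P stays 546 kPa; V/T = const ⇒ T₂ = 154 K, V₂ = 7.17 L.
W = PΔV = 546×(7.17−25.8) kPa·L = -10200 J.
ΔU = nCvΔT = 3.06×30.8×(154−554) = -37700 J.
Q = ΔU + W = nCpΔT = -47800 J.
State after step 1: P = 546 kPa, V = 7.17 L, T = 154 K.
Step 2 — Polytropic n=1.45: T₂ = T₁(V₁/V₂)^(n−1) = 154×(3.86)^0.45 = 283 K; P₂ = P₁(V₁/V₂)^n = 3860 kPa.
W = (P₁V₁−P₂V₂)/(n−1) = (546×7.17−3860×1.86)/0.45 = -7270 J.
ΔU = nCvΔT = 3.06×30.8×(283−154) = 12100 J.
Q = ΔU + W = 4850 J.
Net over both steps: W = -17400 J, Q = -43000 J, ΔU = -25600 J.

-43000 J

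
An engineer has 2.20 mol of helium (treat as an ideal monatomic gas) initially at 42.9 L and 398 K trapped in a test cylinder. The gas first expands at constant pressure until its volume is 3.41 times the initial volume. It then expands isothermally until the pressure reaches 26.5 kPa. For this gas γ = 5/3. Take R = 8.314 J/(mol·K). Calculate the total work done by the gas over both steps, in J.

P₁ = nRT₁/V₁ = 2.20×8.314×398/42.9 = 170 kPa.
Step 1 — Isobaric: P stays 170 kPa; V/T = const ⇒ T₂ = 1360 K, V₂ = 146 L.
W = PΔV = 170×(146−42.9) kPa·L = 17500 J.
ΔU = nCvΔT = 2.20×12.5×(1360−398) = 26300 J.
Q = ΔU + W = nCpΔT = 43900 J.
State after step 1: P = 170 kPa, V = 146 L, T = 1360 K.
Step 2 — Isothermal: T stays 1360 K; PV = const ⇒ V₂ = 937 L, P₂ = 26.5 kPa.
ΔU = 0 (ideal gas, T constant).
W = nRT ln(V₂/V₁) = 2.20×8.314×1360×ln(6.40) = 46100 J.
Q = ΔU + W = 46100 J.
Net over both steps: W = 63600 J, Q = 90000 J, ΔU = 26300 J.

63600 J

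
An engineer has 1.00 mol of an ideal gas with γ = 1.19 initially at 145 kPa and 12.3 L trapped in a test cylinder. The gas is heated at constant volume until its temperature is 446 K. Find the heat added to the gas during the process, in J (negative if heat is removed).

10100 J

T₁ = P₁V₁/(nR) = 145×12.3/(1.00×8.314) = 215 K.
Isochoric: V stays 12.3 L; P/T = const ⇒ T₂ = 446 K, P₂ = 301 kPa.
W = 0 (no volume change).
ΔU = nCvΔT = 1.00×43.8×(446−215) = 10100 J.
Q = ΔU = 10100 J.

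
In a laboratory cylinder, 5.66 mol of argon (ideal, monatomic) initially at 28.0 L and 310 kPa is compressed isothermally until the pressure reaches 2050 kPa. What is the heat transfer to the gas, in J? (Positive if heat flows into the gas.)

-16400 J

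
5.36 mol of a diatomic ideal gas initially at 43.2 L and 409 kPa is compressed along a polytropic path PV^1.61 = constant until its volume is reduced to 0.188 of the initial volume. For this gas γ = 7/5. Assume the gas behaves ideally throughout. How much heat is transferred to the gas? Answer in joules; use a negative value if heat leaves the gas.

26900 J

T₁ = P₁V₁/(nR) = 409×43.2/(5.36×8.314) = 396 K.
Polytropic n=1.61: T₂ = T₁(V₁/V₂)^(n−1) = 396×(5.32)^0.61 = 1100 K; P₂ = P₁(V₁/V₂)^n = 6030 kPa.
W = (P₁V₁−P₂V₂)/(n−1) = (409×43.2−6030×8.12)/0.61 = -51300 J.
ΔU = nCvΔT = 5.36×20.8×(1100−396) = 78300 J.
Q = ΔU + W = 26900 J.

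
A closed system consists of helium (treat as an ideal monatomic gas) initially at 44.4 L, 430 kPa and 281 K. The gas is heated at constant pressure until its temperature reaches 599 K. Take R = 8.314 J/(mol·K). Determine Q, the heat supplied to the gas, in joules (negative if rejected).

54000 J

n = P₁V₁/(RT₁) = 430×44.4/(8.314×281) = 8.17 mol.
Isobaric: P stays 430 kPa; V/T = const ⇒ T₂ = 599 K, V₂ = 94.6 L.
W = PΔV = 430×(94.6−44.4) kPa·L = 21600 J.
ΔU = nCvΔT = 8.17×12.5×(599−281) = 32400 J.
Q = ΔU + W = nCpΔT = 54000 J.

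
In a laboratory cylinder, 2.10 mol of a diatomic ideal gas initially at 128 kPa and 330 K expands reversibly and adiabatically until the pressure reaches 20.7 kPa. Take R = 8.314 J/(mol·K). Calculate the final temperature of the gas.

196 K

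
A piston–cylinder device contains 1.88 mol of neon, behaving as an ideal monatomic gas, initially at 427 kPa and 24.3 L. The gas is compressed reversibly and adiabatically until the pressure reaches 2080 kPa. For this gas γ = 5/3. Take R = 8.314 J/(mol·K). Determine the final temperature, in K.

T₁ = P₁V₁/(nR) = 427×24.3/(1.88×8.314) = 664 K.
Adiabatic: T₂/T₁ = (P₂/P₁)^((γ−1)/γ) ⇒ T₂ = 664×(4.87)^0.400 = 1250 K; V₂ = 9.40 L.

1250 K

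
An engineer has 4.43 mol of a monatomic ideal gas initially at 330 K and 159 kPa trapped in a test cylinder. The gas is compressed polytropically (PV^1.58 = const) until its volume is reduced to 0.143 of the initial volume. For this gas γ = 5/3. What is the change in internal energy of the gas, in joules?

V₁ = nRT₁/P₁ = 4.43×8.314×330/159 = 76.4 L.
Polytropic n=1.58: T₂ = T₁(V₁/V₂)^(n−1) = 330×(6.99)^0.58 = 1020 K; P₂ = P₁(V₁/V₂)^n = 3440 kPa.
For an ideal gas ΔU = nCvΔT with Cv = (3/2)R = 12.5 J/(mol·K).
ΔU = 4.43×12.5×(1020−330) = 38100 J.

38100 J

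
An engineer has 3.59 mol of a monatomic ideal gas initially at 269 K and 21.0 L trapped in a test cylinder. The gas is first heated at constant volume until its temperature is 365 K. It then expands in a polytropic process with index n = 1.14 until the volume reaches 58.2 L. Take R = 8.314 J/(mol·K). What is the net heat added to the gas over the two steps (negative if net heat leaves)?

P₁ = nRT₁/V₁ = 3.59×8.314×269/21.0 = 382 kPa.
Step 1 — Isochoric: V stays 21.0 L; P/T = const ⇒ T₂ = 365 K, P₂ = 519 kPa.
W = 0 (no volume change).
ΔU = nCvΔT = 3.59×12.5×(365−269) = 4300 J.
Q = ΔU = 4300 J.
State after step 1: P = 519 kPa, V = 21.0 L, T = 365 K.
Step 2 — Polytropic n=1.14: T₂ = T₁(V₁/V₂)^(n−1) = 365×(0.361)^0.14 = 316 K; P₂ = P₁(V₁/V₂)^n = 162 kPa.
W = (P₁V₁−P₂V₂)/(n−1) = (519×21.0−162×58.2)/0.14 = 10300 J.
ΔU = nCvΔT = 3.59×12.5×(316−365) = -2170 J.
Q = ΔU + W = 8180 J.
Net over both steps: W = 10300 J, Q = 12500 J, ΔU = 2120 J.

12500 J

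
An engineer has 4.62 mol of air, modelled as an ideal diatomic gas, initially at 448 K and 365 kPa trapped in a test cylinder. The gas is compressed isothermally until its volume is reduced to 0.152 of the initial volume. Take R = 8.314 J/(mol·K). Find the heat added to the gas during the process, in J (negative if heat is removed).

-32400 J

V₁ = nRT₁/P₁ = 4.62×8.314×448/365 = 47.1 L.
Isothermal: T stays 448 K; PV = const ⇒ V₂ = 7.17 L, P₂ = 2400 kPa.
ΔU = 0 (ideal gas, T constant).
W = nRT ln(V₂/V₁) = 4.62×8.314×448×ln(0.152) = -32400 J.
Q = ΔU + W = -32400 J.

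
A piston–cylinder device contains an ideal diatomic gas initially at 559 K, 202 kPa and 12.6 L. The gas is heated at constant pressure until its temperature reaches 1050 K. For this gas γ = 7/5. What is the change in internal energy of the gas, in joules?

n = P₁V₁/(RT₁) = 202×12.6/(8.314×559) = 0.548 mol.
Isobaric: P stays 202 kPa; V/T = const ⇒ T₂ = 1050 K, V₂ = 23.7 L.
For an ideal gas ΔU = nCvΔT with Cv = (5/2)R = 20.8 J/(mol·K).
ΔU = 0.548×20.8×(1050−559) = 5590 J.

5590 J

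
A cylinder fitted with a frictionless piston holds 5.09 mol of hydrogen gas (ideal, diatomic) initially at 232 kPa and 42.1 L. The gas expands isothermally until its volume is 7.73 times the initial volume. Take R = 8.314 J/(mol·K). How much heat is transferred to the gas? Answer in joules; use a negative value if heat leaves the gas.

T₁ = P₁V₁/(nR) = 232×42.1/(5.09×8.314) = 231 K.
Isothermal: T stays 231 K; PV = const ⇒ V₂ = 325 L, P₂ = 30.0 kPa.
ΔU = 0 (ideal gas, T constant).
W = nRT ln(V₂/V₁) = 5.09×8.314×231×ln(7.73) = 20000 J.
Q = ΔU + W = 20000 J.

20000 J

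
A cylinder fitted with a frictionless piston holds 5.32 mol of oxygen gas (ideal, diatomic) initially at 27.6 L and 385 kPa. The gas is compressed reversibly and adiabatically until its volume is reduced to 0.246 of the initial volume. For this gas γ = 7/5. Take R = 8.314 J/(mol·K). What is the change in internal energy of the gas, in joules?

20000 J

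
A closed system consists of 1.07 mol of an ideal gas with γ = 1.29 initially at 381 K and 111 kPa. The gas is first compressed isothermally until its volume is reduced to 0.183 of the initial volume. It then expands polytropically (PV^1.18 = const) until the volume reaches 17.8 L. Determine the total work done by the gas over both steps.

V₁ = nRT₁/P₁ = 1.07×8.314×381/111 = 30.5 L.
Step 1 — Isothermal: T stays 381 K; PV = const ⇒ V₂ = 5.59 L, P₂ = 607 kPa.
ΔU = 0 (ideal gas, T constant).
W = nRT ln(V₂/V₁) = 1.07×8.314×381×ln(0.183) = -5760 J.
Q = ΔU + W = -5760 J.
State after step 1: P = 607 kPa, V = 5.59 L, T = 381 K.
Step 2 — Polytropic n=1.18: T₂ = T₁(V₁/V₂)^(n−1) = 381×(0.314)^0.18 = 309 K; P₂ = P₁(V₁/V₂)^n = 155 kPa.
W = (P₁V₁−P₂V₂)/(n−1) = (607×5.59−155×17.8)/0.18 = 3540 J.
ΔU = nCvΔT = 1.07×28.7×(309−381) = -2200 J.
Q = ΔU + W = 1340 J.
Net over both steps: W = -2210 J, Q = -4410 J, ΔU = -2200 J.

-2210 J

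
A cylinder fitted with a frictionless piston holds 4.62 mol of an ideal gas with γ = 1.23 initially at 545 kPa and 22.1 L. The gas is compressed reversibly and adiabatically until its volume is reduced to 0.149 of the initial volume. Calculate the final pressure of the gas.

5670 kPa

T₁ = P₁V₁/(nR) = 545×22.1/(4.62×8.314) = 314 K.
Adiabatic: TV^(γ−1) = const ⇒ T₂ = 314×(6.71)^0.230 = 486 K; PV^γ = const ⇒ P₂ = 5670 kPa.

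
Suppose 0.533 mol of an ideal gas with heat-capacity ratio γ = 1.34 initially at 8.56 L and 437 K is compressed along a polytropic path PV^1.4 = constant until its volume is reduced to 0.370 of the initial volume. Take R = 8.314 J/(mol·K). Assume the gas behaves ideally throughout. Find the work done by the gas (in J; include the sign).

P₁ = nRT₁/V₁ = 0.533×8.314×437/8.56 = 226 kPa.
Polytropic n=1.4: T₂ = T₁(V₁/V₂)^(n−1) = 437×(2.70)^0.40 = 650 K; P₂ = P₁(V₁/V₂)^n = 910 kPa.
W = (P₁V₁−P₂V₂)/(n−1) = (226×8.56−910×3.17)/0.40 = -2360 J.

-2360 J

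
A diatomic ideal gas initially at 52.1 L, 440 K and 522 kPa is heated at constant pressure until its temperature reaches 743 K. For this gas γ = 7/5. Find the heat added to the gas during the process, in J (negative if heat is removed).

n = P₁V₁/(RT₁) = 522×52.1/(8.314×440) = 7.43 mol.
Isobaric: P stays 522 kPa; V/T = const ⇒ T₂ = 743 K, V₂ = 88.0 L.
W = PΔV = 522×(88.0−52.1) kPa·L = 18700 J.
ΔU = nCvΔT = 7.43×20.8×(743−440) = 46800 J.
Q = ΔU + W = nCpΔT = 65500 J.

65500 J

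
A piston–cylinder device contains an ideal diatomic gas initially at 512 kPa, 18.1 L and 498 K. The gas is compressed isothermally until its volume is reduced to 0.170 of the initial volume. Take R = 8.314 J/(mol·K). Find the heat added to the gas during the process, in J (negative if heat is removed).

n = P₁V₁/(RT₁) = 512×18.1/(8.314×498) = 2.24 mol.
Isothermal: T stays 498 K; PV = const ⇒ V₂ = 3.08 L, P₂ = 3010 kPa.
ΔU = 0 (ideal gas, T constant).
W = nRT ln(V₂/V₁) = 2.24×8.314×498×ln(0.170) = -16400 J.
Q = ΔU + W = -16400 J.

-16400 J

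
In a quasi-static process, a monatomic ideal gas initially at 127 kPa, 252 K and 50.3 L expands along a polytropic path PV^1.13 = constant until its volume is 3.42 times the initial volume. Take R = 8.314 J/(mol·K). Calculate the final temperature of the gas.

Polytropic n=1.13: T₂ = T₁(V₁/V₂)^(n−1) = 252×(0.292)^0.13 = 215 K; P₂ = P₁(V₁/V₂)^n = 31.6 kPa.

215 K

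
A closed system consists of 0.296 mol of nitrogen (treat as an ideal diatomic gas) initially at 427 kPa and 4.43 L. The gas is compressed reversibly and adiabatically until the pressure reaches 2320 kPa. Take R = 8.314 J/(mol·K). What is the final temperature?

T₁ = P₁V₁/(nR) = 427×4.43/(0.296×8.314) = 769 K.
Adiabatic: T₂/T₁ = (P₂/P₁)^((γ−1)/γ) ⇒ T₂ = 769×(5.43)^0.286 = 1250 K; V₂ = 1.32 L.

1250 K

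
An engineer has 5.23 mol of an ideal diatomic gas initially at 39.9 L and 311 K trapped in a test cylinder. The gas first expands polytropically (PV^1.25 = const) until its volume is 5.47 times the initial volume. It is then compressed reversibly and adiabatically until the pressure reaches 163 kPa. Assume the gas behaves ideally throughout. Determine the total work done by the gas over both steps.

P₁ = nRT₁/V₁ = 5.23×8.314×311/39.9 = 339 kPa.
Step 1 — Polytropic n=1.25: T₂ = T₁(V₁/V₂)^(n−1) = 311×(0.183)^0.25 = 203 K; P₂ = P₁(V₁/V₂)^n = 40.5 kPa.
W = (P₁V₁−P₂V₂)/(n−1) = (339×39.9−40.5×218)/0.25 = 18700 J.
ΔU = nCvΔT = 5.23×20.8×(203−311) = -11700 J.
Q = ΔU + W = 7020 J.
State after step 1: P = 40.5 kPa, V = 218 L, T = 203 K.
Step 2 — Adiabatic: T₂/T₁ = (P₂/P₁)^((γ−1)/γ) ⇒ T₂ = 203×(4.02)^0.286 = 303 K; V₂ = 80.7 L.
ΔU = nCvΔT = 5.23×20.8×(303−203) = 10800 J.
Q = 0 for an adiabatic process, so W = −ΔU = -10800 J.
Net over both steps: W = 7920 J, Q = 7020 J, ΔU = -903 J.

7920 J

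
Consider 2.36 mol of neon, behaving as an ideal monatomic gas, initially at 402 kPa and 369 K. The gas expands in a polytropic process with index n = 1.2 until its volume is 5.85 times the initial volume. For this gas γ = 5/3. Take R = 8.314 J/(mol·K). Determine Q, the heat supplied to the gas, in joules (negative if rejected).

7540 J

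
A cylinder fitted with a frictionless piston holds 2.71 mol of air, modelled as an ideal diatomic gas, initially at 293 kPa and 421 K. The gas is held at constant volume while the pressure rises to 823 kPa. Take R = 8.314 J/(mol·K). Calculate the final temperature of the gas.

V₁ = nRT₁/P₁ = 2.71×8.314×421/293 = 32.4 L.
Isochoric: V stays 32.4 L; P/T = const ⇒ T₂ = 1180 K, P₂ = 823 kPa.

1180 K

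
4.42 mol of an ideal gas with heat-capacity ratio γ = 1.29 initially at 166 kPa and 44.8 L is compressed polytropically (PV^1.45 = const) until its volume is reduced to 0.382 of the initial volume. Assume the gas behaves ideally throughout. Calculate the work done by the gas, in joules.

-8960 J

T₁ = P₁V₁/(nR) = 166×44.8/(4.42×8.314) = 202 K.
Polytropic n=1.45: T₂ = T₁(V₁/V₂)^(n−1) = 202×(2.62)^0.45 = 312 K; P₂ = P₁(V₁/V₂)^n = 670 kPa.
W = (P₁V₁−P₂V₂)/(n−1) = (166×44.8−670×17.1)/0.45 = -8960 J.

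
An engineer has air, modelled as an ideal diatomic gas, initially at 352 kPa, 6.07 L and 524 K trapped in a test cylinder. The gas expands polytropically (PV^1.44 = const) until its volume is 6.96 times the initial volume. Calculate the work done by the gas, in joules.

2790 J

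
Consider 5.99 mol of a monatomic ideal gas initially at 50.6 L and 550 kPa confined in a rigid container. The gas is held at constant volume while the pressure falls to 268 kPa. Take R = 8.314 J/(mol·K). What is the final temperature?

272 K

T₁ = P₁V₁/(nR) = 550×50.6/(5.99×8.314) = 559 K.
Isochoric: V stays 50.6 L; P/T = const ⇒ T₂ = 272 K, P₂ = 268 kPa.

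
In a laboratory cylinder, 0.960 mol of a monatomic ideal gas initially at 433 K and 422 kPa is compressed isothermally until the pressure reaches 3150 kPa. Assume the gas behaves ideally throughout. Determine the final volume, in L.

V₁ = nRT₁/P₁ = 0.960×8.314×433/422 = 8.19 L.
Isothermal: T stays 433 K; PV = const ⇒ V₂ = 1.10 L, P₂ = 3150 kPa.

1.10 L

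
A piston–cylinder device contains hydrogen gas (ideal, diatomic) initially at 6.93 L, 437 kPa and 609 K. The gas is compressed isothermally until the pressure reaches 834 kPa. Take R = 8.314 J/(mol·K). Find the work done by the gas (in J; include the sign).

n = P₁V₁/(RT₁) = 437×6.93/(8.314×609) = 0.598 mol.
Isothermal: T stays 609 K; PV = const ⇒ V₂ = 3.63 L, P₂ = 834 kPa.
W = nRT ln(V₂/V₁) = 0.598×8.314×609×ln(0.524) = -1960 J.

-1960 J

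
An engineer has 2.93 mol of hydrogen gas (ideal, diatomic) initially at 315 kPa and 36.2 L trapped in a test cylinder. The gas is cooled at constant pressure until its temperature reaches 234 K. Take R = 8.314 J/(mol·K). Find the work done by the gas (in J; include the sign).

-5700 J

T₁ = P₁V₁/(nR) = 315×36.2/(2.93×8.314) = 468 K.
Isobaric: P stays 315 kPa; V/T = const ⇒ T₂ = 234 K, V₂ = 18.1 L.
W = PΔV = 315×(18.1−36.2) kPa·L = -5700 J.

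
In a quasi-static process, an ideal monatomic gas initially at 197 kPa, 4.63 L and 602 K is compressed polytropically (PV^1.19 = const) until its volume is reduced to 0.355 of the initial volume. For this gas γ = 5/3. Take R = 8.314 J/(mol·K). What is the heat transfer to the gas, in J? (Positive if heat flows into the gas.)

n = P₁V₁/(RT₁) = 197×4.63/(8.314×602) = 0.182 mol.
Polytropic n=1.19: T₂ = T₁(V₁/V₂)^(n−1) = 602×(2.82)^0.19 = 733 K; P₂ = P₁(V₁/V₂)^n = 676 kPa.
W = (P₁V₁−P₂V₂)/(n−1) = (197×4.63−676×1.64)/0.19 = -1040 J.
ΔU = nCvΔT = 0.182×12.5×(733−602) = 298 J.
Q = ΔU + W = -746 J.

-746 J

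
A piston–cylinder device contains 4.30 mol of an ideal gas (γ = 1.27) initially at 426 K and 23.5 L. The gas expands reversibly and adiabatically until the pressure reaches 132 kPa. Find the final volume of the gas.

82.3 L

P₁ = nRT₁/V₁ = 4.30×8.314×426/23.5 = 648 kPa.
Adiabatic: T₂/T₁ = (P₂/P₁)^((γ−1)/γ) ⇒ T₂ = 426×(0.204)^0.213 = 304 K; V₂ = 82.3 L.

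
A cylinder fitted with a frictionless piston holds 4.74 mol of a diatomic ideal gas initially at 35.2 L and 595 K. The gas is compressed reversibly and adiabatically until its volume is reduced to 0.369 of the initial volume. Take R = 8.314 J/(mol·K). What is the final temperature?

P₁ = nRT₁/V₁ = 4.74×8.314×595/35.2 = 666 kPa.
Adiabatic: TV^(γ−1) = const ⇒ T₂ = 595×(2.71)^0.400 = 887 K; PV^γ = const ⇒ P₂ = 2690 kPa.

887 K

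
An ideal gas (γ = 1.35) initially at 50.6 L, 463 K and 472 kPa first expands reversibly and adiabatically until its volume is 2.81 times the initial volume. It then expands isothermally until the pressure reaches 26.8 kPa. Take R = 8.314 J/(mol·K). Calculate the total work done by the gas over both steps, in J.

45200 J

n = P₁V₁/(RT₁) = 472×50.6/(8.314×463) = 6.20 mol.
Step 1 — Adiabatic: TV^(γ−1) = const ⇒ T₂ = 463×(0.356)^0.350 = 323 K; PV^γ = const ⇒ P₂ = 117 kPa.
ΔU = nCvΔT = 6.20×23.8×(323−463) = -20700 J.
Q = 0 for an adiabatic process, so W = −ΔU = 20700 J.
State after step 1: P = 117 kPa, V = 142 L, T = 323 K.
Step 2 — Isothermal: T stays 323 K; PV = const ⇒ V₂ = 621 L, P₂ = 26.8 kPa.
ΔU = 0 (ideal gas, T constant).
W = nRT ln(V₂/V₁) = 6.20×8.314×323×ln(4.37) = 24500 J.
Q = ΔU + W = 24500 J.
Net over both steps: W = 45200 J, Q = 24500 J, ΔU = -20700 J.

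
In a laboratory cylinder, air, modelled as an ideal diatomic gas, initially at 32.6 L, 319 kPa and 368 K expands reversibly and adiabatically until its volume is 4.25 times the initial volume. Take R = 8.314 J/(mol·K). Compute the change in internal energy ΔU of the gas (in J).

n = P₁V₁/(RT₁) = 319×32.6/(8.314×368) = 3.40 mol.
Adiabatic: TV^(γ−1) = const ⇒ T₂ = 368×(0.235)^0.400 = 206 K; PV^γ = const ⇒ P₂ = 42.1 kPa.
For an ideal gas ΔU = nCvΔT with Cv = (5/2)R = 20.8 J/(mol·K).
ΔU = 3.40×20.8×(206−368) = -11400 J.

-11400 J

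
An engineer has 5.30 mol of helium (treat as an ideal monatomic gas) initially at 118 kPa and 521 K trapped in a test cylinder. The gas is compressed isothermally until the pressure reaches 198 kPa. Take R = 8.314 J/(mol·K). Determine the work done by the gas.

-11900 J

V₁ = nRT₁/P₁ = 5.30×8.314×521/118 = 195 L.
Isothermal: T stays 521 K; PV = const ⇒ V₂ = 116 L, P₂ = 198 kPa.
W = nRT ln(V₂/V₁) = 5.30×8.314×521×ln(0.596) = -11900 J.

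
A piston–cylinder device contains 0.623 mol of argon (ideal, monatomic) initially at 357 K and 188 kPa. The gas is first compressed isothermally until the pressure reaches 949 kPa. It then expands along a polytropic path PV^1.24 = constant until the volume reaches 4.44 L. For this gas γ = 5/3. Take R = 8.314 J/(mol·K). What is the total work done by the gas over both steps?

V₁ = nRT₁/P₁ = 0.623×8.314×357/188 = 9.84 L.
Step 1 — Isothermal: T stays 357 K; PV = const ⇒ V₂ = 1.95 L, P₂ = 949 kPa.
ΔU = 0 (ideal gas, T constant).
W = nRT ln(V₂/V₁) = 0.623×8.314×357×ln(0.198) = -2990 J.
Q = ΔU + W = -2990 J.
State after step 1: P = 949 kPa, V = 1.95 L, T = 357 K.
Step 2 — Polytropic n=1.24: T₂ = T₁(V₁/V₂)^(n−1) = 357×(0.439)^0.24 = 293 K; P₂ = P₁(V₁/V₂)^n = 342 kPa.
W = (P₁V₁−P₂V₂)/(n−1) = (949×1.95−342×4.44)/0.24 = 1380 J.
ΔU = nCvΔT = 0.623×12.5×(293−357) = -497 J.
Q = ΔU + W = 884 J.
Net over both steps: W = -1610 J, Q = -2110 J, ΔU = -497 J.

-1610 J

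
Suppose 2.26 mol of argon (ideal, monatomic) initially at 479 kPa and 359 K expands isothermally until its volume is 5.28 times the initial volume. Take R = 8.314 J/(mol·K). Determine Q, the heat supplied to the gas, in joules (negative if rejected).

11200 J

V₁ = nRT₁/P₁ = 2.26×8.314×359/479 = 14.1 L.
Isothermal: T stays 359 K; PV = const ⇒ V₂ = 74.4 L, P₂ = 90.7 kPa.
ΔU = 0 (ideal gas, T constant).
W = nRT ln(V₂/V₁) = 2.26×8.314×359×ln(5.28) = 11200 J.
Q = ΔU + W = 11200 J.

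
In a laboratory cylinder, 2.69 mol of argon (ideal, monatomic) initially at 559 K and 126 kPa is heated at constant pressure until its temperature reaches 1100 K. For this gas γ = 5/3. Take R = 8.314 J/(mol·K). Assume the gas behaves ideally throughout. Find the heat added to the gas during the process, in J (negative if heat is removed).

V₁ = nRT₁/P₁ = 2.69×8.314×559/126 = 99.2 L.
Isobaric: P stays 126 kPa; V/T = const ⇒ T₂ = 1100 K, V₂ = 195 L.
W = PΔV = 126×(195−99.2) kPa·L = 12100 J.
ΔU = nCvΔT = 2.69×12.5×(1100−559) = 18100 J.
Q = ΔU + W = nCpΔT = 30200 J.

30200 J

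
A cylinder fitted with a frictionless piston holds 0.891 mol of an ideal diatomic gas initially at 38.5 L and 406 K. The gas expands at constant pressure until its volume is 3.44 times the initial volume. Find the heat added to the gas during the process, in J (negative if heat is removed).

P₁ = nRT₁/V₁ = 0.891×8.314×406/38.5 = 78.1 kPa.
Isobaric: P stays 78.1 kPa; V/T = const ⇒ T₂ = 1400 K, V₂ = 132 L.
W = PΔV = 78.1×(132−38.5) kPa·L = 7340 J.
ΔU = nCvΔT = 0.891×20.8×(1400−406) = 18300 J.
Q = ΔU + W = nCpΔT = 25700 J.

25700 J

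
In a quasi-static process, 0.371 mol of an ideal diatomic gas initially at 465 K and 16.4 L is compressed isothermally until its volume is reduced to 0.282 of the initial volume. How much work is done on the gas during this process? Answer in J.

1820 J

P₁ = nRT₁/V₁ = 0.371×8.314×465/16.4 = 87.5 kPa.
Isothermal: T stays 465 K; PV = const ⇒ V₂ = 4.62 L, P₂ = 310 kPa.
W = nRT ln(V₂/V₁) = 0.371×8.314×465×ln(0.282) = -1820 J.
Work done on the gas = −W_by = 1820 J.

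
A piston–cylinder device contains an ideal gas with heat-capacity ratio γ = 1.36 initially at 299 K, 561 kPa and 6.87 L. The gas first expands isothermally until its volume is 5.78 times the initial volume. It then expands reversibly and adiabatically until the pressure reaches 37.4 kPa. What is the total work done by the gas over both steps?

9150 J

n = P₁V₁/(RT₁) = 561×6.87/(8.314×299) = 1.55 mol.
Step 1 — Isothermal: T stays 299 K; PV = const ⇒ V₂ = 39.7 L, P₂ = 97.1 kPa.
ΔU = 0 (ideal gas, T constant).
W = nRT ln(V₂/V₁) = 1.55×8.314×299×ln(5.78) = 6760 J.
Q = ΔU + W = 6760 J.
State after step 1: P = 97.1 kPa, V = 39.7 L, T = 299 K.
Step 2 — Adiabatic: T₂/T₁ = (P₂/P₁)^((γ−1)/γ) ⇒ T₂ = 299×(0.385)^0.265 = 232 K; V₂ = 80.1 L.
ΔU = nCvΔT = 1.55×23.1×(232−299) = -2390 J.
Q = 0 for an adiabatic process, so W = −ΔU = 2390 J.
Net over both steps: W = 9150 J, Q = 6760 J, ΔU = -2390 J.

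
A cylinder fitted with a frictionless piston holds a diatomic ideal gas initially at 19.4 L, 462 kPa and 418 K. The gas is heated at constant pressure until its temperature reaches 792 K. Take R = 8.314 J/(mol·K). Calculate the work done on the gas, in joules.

-8020 J

n = P₁V₁/(RT₁) = 462×19.4/(8.314×418) = 2.58 mol.
Isobaric: P stays 462 kPa; V/T = const ⇒ T₂ = 792 K, V₂ = 36.8 L.
W = PΔV = 462×(36.8−19.4) kPa·L = 8020 J.
Work done on the gas = −W_by = -8020 J.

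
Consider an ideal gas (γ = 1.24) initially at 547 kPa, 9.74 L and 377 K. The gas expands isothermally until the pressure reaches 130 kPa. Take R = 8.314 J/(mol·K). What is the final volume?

41.0 L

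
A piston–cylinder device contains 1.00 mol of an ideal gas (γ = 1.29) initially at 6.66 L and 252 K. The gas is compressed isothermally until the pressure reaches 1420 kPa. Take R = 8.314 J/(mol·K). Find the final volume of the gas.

P₁ = nRT₁/V₁ = 1.00×8.314×252/6.66 = 315 kPa.
Isothermal: T stays 252 K; PV = const ⇒ V₂ = 1.48 L, P₂ = 1420 kPa.

1.48 L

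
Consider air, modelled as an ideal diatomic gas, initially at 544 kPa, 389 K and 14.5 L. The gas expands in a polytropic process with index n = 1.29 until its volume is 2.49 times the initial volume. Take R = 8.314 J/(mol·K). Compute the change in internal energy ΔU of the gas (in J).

-4580 J

n = P₁V₁/(RT₁) = 544×14.5/(8.314×389) = 2.44 mol.
Polytropic n=1.29: T₂ = T₁(V₁/V₂)^(n−1) = 389×(0.402)^0.29 = 299 K; P₂ = P₁(V₁/V₂)^n = 168 kPa.
For an ideal gas ΔU = nCvΔT with Cv = (5/2)R = 20.8 J/(mol·K).
ΔU = 2.44×20.8×(299−389) = -4580 J.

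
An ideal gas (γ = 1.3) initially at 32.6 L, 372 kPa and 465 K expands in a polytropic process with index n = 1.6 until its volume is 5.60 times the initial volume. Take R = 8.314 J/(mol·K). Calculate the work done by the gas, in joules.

n = P₁V₁/(RT₁) = 372×32.6/(8.314×465) = 3.14 mol.
Polytropic n=1.6: T₂ = T₁(V₁/V₂)^(n−1) = 465×(0.179)^0.60 = 165 K; P₂ = P₁(V₁/V₂)^n = 23.6 kPa.
W = (P₁V₁−P₂V₂)/(n−1) = (372×32.6−23.6×183)/0.60 = 13000 J.

13000 J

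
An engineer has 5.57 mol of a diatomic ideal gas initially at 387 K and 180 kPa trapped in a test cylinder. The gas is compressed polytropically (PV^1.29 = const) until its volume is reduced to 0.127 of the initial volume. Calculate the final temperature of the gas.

704 K

V₁ = nRT₁/P₁ = 5.57×8.314×387/180 = 99.6 L.
Polytropic n=1.29: T₂ = T₁(V₁/V₂)^(n−1) = 387×(7.87)^0.29 = 704 K; P₂ = P₁(V₁/V₂)^n = 2580 kPa.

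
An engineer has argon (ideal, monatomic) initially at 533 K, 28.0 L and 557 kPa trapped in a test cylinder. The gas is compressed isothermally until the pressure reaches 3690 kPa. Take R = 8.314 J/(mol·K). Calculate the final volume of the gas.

4.23 L

Isothermal: T stays 533 K; PV = const ⇒ V₂ = 4.23 L, P₂ = 3690 kPa.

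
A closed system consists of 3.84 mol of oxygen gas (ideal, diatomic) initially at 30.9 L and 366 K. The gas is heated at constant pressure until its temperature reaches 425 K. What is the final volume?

35.9 L

P₁ = nRT₁/V₁ = 3.84×8.314×366/30.9 = 378 kPa.
Isobaric: P stays 378 kPa; V/T = const ⇒ T₂ = 425 K, V₂ = 35.9 L.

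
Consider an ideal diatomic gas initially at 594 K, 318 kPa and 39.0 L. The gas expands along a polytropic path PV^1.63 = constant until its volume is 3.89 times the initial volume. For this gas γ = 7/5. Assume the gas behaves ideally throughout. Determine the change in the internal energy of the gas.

n = P₁V₁/(RT₁) = 318×39.0/(8.314×594) = 2.51 mol.
Polytropic n=1.63: T₂ = T₁(V₁/V₂)^(n−1) = 594×(0.257)^0.63 = 252 K; P₂ = P₁(V₁/V₂)^n = 34.7 kPa.
For an ideal gas ΔU = nCvΔT with Cv = (5/2)R = 20.8 J/(mol·K).
ΔU = 2.51×20.8×(252−594) = -17800 J.

-17800 J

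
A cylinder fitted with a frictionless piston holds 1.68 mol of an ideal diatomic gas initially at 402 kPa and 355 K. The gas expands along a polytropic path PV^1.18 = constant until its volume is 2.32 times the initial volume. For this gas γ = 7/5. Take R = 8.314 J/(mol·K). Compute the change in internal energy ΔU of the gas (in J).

-1740 J

V₁ = nRT₁/P₁ = 1.68×8.314×355/402 = 12.3 L.
Polytropic n=1.18: T₂ = T₁(V₁/V₂)^(n−1) = 355×(0.431)^0.18 = 305 K; P₂ = P₁(V₁/V₂)^n = 149 kPa.
For an ideal gas ΔU = nCvΔT with Cv = (5/2)R = 20.8 J/(mol·K).
ΔU = 1.68×20.8×(305−355) = -1740 J.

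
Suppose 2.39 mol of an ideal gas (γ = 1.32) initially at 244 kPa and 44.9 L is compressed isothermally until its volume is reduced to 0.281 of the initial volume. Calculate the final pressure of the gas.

868 kPa

T₁ = P₁V₁/(nR) = 244×44.9/(2.39×8.314) = 551 K.
Isothermal: T stays 551 K; PV = const ⇒ V₂ = 12.6 L, P₂ = 868 kPa.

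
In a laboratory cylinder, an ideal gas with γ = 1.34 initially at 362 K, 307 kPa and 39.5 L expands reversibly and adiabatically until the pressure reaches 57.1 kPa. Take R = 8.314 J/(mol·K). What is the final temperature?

236 K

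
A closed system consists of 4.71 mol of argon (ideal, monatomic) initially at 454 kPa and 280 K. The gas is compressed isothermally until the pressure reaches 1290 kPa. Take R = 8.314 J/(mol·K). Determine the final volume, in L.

8.50 L

V₁ = nRT₁/P₁ = 4.71×8.314×280/454 = 24.2 L.
Isothermal: T stays 280 K; PV = const ⇒ V₂ = 8.50 L, P₂ = 1290 kPa.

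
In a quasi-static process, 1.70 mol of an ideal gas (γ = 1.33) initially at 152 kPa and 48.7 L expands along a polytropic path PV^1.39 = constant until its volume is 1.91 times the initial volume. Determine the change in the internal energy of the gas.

T₁ = P₁V₁/(nR) = 152×48.7/(1.70×8.314) = 524 K.
Polytropic n=1.39: T₂ = T₁(V₁/V₂)^(n−1) = 524×(0.524)^0.39 = 407 K; P₂ = P₁(V₁/V₂)^n = 61.8 kPa.
For an ideal gas ΔU = nCvΔT with Cv = R/(γ−1) = 25.2 J/(mol·K).
ΔU = 1.70×25.2×(407−524) = -5000 J.

-5000 J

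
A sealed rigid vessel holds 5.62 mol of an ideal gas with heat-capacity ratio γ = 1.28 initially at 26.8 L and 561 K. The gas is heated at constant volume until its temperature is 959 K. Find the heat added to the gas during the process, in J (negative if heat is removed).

66400 J

P₁ = nRT₁/V₁ = 5.62×8.314×561/26.8 = 978 kPa.
Isochoric: V stays 26.8 L; P/T = const ⇒ T₂ = 959 K, P₂ = 1670 kPa.
W = 0 (no volume change).
ΔU = nCvΔT = 5.62×29.7×(959−561) = 66400 J.
Q = ΔU = 66400 J.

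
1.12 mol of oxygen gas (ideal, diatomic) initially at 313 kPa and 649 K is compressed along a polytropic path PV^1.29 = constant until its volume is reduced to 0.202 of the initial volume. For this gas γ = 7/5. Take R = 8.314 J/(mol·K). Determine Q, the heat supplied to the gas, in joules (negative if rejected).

V₁ = nRT₁/P₁ = 1.12×8.314×649/313 = 19.3 L.
Polytropic n=1.29: T₂ = T₁(V₁/V₂)^(n−1) = 649×(4.95)^0.29 = 1030 K; P₂ = P₁(V₁/V₂)^n = 2460 kPa.
W = (P₁V₁−P₂V₂)/(n−1) = (313×19.3−2460×3.90)/0.29 = -12300 J.
ΔU = nCvΔT = 1.12×20.8×(1030−649) = 8920 J.
Q = ΔU + W = -3380 J.

-3380 J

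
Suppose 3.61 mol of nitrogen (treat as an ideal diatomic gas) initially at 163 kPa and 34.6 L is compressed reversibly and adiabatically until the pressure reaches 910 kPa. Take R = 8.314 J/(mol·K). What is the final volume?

10.1 L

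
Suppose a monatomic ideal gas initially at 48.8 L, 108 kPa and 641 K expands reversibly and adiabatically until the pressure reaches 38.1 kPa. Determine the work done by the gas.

n = P₁V₁/(RT₁) = 108×48.8/(8.314×641) = 0.989 mol.
Adiabatic: T₂/T₁ = (P₂/P₁)^((γ−1)/γ) ⇒ T₂ = 641×(0.353)^0.400 = 423 K; V₂ = 91.2 L.
ΔU = nCvΔT = 0.989×12.5×(423−641) = -2690 J.
Q = 0 for an adiabatic process, so W = −ΔU = 2690 J.

2690 J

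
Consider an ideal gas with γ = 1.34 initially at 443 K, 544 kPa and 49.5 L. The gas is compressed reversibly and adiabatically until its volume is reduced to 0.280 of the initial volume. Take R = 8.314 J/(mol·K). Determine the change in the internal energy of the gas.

42900 J

n = P₁V₁/(RT₁) = 544×49.5/(8.314×443) = 7.31 mol.
Adiabatic: TV^(γ−1) = const ⇒ T₂ = 443×(3.57)^0.340 = 683 K; PV^γ = const ⇒ P₂ = 3000 kPa.
For an ideal gas ΔU = nCvΔT with Cv = R/(γ−1) = 24.5 J/(mol·K).
ΔU = 7.31×24.5×(683−443) = 42900 J.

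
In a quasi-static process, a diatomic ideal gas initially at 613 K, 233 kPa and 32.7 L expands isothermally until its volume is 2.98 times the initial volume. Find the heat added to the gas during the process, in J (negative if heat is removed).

8320 J

n = P₁V₁/(RT₁) = 233×32.7/(8.314×613) = 1.49 mol.
Isothermal: T stays 613 K; PV = const ⇒ V₂ = 97.4 L, P₂ = 78.2 kPa.
ΔU = 0 (ideal gas, T constant).
W = nRT ln(V₂/V₁) = 1.49×8.314×613×ln(2.98) = 8320 J.
Q = ΔU + W = 8320 J.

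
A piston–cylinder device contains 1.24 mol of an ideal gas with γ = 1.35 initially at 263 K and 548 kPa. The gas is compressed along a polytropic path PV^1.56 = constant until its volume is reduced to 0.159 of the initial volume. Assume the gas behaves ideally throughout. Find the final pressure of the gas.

V₁ = nRT₁/P₁ = 1.24×8.314×263/548 = 4.95 L.
Polytropic n=1.56: T₂ = T₁(V₁/V₂)^(n−1) = 263×(6.29)^0.56 = 737 K; P₂ = P₁(V₁/V₂)^n = 9650 kPa.

9650 kPa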